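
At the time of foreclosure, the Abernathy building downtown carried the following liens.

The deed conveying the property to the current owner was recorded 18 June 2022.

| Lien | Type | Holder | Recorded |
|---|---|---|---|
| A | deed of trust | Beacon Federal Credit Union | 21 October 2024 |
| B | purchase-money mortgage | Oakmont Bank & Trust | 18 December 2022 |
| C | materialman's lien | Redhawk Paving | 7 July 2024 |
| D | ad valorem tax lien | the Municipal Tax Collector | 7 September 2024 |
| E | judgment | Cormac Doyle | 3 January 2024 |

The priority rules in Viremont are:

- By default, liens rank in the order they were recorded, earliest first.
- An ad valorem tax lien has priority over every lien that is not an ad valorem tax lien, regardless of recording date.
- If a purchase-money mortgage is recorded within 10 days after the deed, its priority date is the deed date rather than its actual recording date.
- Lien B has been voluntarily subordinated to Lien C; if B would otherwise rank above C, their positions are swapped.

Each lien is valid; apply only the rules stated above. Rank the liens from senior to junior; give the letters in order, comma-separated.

First, effective dates: B missed the 10-day window (183 days after the deed), so its recording date stands.
As an ad valorem tax lien, D is senior to every other lien.
Remaining liens by effective date: B (18 December 2022), E (3 January 2024), C (7 July 2024), A (21 October 2024).
B would otherwise be senior to C, so under the subordination agreement B and C exchange positions.

D, C, E, B, A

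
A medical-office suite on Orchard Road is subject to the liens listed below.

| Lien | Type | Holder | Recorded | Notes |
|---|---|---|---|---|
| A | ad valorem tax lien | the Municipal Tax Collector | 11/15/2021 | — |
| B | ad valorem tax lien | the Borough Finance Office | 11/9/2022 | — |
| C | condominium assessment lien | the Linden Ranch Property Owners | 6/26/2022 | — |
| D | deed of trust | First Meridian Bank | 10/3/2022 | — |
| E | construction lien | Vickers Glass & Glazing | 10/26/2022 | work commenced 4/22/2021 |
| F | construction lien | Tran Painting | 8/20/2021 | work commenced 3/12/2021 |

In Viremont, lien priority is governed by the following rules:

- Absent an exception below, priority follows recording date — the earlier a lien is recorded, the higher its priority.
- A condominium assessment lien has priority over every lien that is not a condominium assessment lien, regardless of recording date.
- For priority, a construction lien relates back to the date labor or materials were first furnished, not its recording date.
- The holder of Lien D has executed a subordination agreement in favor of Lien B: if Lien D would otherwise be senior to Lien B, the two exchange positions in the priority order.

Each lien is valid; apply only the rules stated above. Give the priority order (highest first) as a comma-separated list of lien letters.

C, F, E, A, B, D

First, effective dates: E's effective date is 4/22/2021, when work began; F relates back to 3/12/2021 (work commenced).
C, as a condominium assessment lien, has superpriority and ranks first.
The other liens, earliest effective date first: F (3/12/2021), E (4/22/2021), A (11/15/2021), D (10/3/2022), B (11/9/2022).
D is senior to B before the subordination, so the two trade places.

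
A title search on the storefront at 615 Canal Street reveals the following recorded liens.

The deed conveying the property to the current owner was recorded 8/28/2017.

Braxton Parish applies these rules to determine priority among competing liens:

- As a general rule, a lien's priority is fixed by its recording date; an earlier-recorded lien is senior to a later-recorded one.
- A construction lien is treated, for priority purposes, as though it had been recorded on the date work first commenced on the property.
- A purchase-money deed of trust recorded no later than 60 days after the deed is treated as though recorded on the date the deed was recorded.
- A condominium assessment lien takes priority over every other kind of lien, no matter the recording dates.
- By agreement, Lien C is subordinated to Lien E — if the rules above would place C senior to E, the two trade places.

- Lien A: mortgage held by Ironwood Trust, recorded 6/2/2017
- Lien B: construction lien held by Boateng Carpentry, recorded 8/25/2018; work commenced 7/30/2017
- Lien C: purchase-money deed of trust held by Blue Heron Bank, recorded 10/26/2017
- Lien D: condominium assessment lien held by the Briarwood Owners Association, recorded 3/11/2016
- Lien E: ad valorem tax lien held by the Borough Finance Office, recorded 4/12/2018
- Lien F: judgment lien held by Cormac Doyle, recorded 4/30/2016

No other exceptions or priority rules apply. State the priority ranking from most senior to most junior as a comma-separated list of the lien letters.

Effective dates: B's effective date is 7/30/2017, when work began; C's effective date is the deed date, 8/28/2017.
As a condominium assessment lien, D is senior to every other lien.
Among the remaining liens, by effective date: F (4/30/2016), A (6/2/2017), B (7/30/2017), C (8/28/2017), E (4/12/2018).
Because C would otherwise rank above E, the subordination swaps them.

D, F, A, B, E, C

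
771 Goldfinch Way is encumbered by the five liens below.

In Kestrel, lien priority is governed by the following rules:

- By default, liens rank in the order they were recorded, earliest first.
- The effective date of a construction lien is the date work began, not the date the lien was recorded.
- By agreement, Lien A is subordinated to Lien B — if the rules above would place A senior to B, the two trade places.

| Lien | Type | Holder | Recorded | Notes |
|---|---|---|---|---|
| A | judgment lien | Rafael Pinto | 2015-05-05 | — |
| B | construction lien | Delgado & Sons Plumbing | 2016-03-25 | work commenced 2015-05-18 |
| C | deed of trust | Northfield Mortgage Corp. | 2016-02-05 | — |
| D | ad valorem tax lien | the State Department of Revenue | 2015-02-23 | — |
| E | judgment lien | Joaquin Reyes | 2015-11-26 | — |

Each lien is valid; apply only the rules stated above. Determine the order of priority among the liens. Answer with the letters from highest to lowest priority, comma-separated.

First, effective dates: B's effective date is 2015-05-18, when work began.
Ordering by effective date: D (2015-02-23), A (2015-05-05), B (2015-05-18), E (2015-11-26), C (2016-02-05).
Because A would otherwise rank above B, the subordination swaps them.

D, B, A, E, C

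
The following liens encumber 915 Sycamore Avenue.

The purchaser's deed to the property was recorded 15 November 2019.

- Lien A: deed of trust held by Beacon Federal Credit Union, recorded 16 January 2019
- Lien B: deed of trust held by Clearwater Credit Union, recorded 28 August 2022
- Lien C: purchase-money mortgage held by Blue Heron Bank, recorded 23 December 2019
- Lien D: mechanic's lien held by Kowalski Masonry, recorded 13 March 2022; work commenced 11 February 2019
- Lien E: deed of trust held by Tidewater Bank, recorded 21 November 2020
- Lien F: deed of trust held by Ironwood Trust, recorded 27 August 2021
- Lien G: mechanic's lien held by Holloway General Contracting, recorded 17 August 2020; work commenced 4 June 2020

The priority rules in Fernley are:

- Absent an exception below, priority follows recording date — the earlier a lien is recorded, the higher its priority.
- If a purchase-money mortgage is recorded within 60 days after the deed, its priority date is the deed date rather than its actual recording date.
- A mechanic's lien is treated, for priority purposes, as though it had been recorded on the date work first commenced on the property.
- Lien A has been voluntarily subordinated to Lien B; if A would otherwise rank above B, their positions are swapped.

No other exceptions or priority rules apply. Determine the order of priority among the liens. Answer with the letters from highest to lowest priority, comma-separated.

First, effective dates: C was recorded within the 60-day window, so its effective date is the deed date 15 November 2019; D's effective date is 11 February 2019, when work began; G's effective date is 4 June 2020, when work began.
By effective date, earliest first: A (16 January 2019), D (11 February 2019), C (15 November 2019), G (4 June 2020), E (21 November 2020), F (27 August 2021), B (28 August 2022).
Because A would otherwise rank above B, the subordination swaps them.

B, D, C, G, E, F, A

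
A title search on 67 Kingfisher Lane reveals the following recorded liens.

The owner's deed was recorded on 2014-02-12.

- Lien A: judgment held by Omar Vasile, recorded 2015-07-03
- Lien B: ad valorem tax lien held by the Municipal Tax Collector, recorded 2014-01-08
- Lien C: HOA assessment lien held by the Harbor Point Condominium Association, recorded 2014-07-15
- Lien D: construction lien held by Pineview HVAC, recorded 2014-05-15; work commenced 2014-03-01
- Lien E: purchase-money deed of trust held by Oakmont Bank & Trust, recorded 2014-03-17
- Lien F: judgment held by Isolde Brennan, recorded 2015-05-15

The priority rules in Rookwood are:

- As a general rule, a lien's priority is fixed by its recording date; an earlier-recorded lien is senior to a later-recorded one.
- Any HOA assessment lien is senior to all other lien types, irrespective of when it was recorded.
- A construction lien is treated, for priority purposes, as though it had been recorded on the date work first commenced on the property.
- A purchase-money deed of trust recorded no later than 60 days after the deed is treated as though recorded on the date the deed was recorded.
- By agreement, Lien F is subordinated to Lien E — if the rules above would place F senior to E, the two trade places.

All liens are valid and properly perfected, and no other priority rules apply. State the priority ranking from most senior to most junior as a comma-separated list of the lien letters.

C, B, E, D, F, A

Effective dates after the stated exceptions: D relates back to 2014-03-01 (work commenced); E's effective date is the deed date, 2014-02-12.
C is an HOA assessment lien, so it outranks all other liens regardless of date.
Ordering the rest by effective date: B (2014-01-08), E (2014-02-12), D (2014-03-01), F (2015-05-15), A (2015-07-03).
F is already junior to E, so the subordination agreement changes nothing.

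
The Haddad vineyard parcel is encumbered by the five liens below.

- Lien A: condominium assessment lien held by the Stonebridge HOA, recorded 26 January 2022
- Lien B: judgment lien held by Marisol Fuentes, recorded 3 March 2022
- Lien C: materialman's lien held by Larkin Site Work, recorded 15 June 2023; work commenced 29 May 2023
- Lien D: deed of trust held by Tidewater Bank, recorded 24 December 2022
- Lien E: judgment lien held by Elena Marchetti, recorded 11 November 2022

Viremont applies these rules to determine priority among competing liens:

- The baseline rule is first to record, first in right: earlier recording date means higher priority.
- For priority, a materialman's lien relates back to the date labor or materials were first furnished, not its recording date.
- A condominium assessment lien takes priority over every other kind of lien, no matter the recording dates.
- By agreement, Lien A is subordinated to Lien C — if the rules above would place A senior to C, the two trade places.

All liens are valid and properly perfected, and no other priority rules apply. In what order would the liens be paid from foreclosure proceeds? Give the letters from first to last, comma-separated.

Effective dates after the stated exceptions: C is treated as recorded 29 May 2023, the work-commencement date.
A is a condominium assessment lien, so it outranks all other liens regardless of date.
Remaining liens by effective date: B (3 March 2022), E (11 November 2022), D (24 December 2022), C (29 May 2023).
A would otherwise be senior to C, so under the subordination agreement A and C exchange positions.

C, B, E, D, A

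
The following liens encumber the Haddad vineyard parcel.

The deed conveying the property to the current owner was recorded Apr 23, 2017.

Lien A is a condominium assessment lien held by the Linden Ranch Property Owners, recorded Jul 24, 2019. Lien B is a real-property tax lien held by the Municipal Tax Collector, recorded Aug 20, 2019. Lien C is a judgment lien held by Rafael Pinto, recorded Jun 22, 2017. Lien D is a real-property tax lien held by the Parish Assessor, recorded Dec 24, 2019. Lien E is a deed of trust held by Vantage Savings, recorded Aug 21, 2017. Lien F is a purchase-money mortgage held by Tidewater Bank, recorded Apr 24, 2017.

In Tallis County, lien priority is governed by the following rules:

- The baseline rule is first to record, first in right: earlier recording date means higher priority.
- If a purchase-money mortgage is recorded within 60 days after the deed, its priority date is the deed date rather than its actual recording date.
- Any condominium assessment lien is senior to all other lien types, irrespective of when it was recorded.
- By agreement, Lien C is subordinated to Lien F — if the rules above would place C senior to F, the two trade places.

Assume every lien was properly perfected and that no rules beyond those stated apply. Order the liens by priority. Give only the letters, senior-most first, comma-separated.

A, F, C, E, B, D

Adjusting effective dates: F's effective date is the deed date, Apr 23, 2017.
A is a condominium assessment lien, so it outranks all other liens regardless of date.
Remaining liens by effective date: F (Apr 23, 2017), C (Jun 22, 2017), E (Aug 21, 2017), B (Aug 20, 2019), D (Dec 24, 2019).
C is already junior to F, so the subordination agreement changes nothing.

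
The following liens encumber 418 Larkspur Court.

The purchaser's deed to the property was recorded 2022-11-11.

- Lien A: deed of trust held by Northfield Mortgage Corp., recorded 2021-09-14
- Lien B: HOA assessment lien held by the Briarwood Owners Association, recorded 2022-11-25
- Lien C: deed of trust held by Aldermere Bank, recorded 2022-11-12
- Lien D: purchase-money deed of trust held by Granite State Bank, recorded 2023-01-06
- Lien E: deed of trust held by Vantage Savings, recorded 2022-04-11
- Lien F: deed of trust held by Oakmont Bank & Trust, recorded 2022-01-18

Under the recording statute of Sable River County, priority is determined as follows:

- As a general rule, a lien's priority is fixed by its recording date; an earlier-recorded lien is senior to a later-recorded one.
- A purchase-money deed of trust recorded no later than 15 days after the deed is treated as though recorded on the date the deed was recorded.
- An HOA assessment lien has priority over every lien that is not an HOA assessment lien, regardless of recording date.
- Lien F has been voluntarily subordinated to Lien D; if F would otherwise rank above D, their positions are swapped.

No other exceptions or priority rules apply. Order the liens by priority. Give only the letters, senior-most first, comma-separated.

B, A, D, E, C, F

Effective dates: D missed the 15-day window (56 days after the deed), so its recording date stands.
As an HOA assessment lien, B is senior to every other lien.
Ordering the rest by effective date: A (2021-09-14), F (2022-01-18), E (2022-04-11), C (2022-11-12), D (2023-01-06).
Because F would otherwise rank above D, the subordination swaps them.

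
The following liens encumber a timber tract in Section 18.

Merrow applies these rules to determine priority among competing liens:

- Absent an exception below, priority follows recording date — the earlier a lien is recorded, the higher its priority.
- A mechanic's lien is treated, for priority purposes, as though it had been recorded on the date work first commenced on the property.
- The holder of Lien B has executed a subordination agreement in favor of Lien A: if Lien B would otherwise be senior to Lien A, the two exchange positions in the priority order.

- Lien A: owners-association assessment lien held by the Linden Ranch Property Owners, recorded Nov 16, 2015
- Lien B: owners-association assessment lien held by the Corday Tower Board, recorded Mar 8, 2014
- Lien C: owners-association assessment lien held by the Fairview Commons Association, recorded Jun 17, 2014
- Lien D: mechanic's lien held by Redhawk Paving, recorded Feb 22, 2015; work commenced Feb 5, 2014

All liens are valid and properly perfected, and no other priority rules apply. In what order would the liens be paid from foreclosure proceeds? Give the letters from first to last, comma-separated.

Effective dates: D is treated as recorded Feb 5, 2014, the work-commencement date.
By effective date, earliest first: D (Feb 5, 2014), B (Mar 8, 2014), C (Jun 17, 2014), A (Nov 16, 2015).
The subordination applies — B was senior to A — so B and A swap.

D, A, C, B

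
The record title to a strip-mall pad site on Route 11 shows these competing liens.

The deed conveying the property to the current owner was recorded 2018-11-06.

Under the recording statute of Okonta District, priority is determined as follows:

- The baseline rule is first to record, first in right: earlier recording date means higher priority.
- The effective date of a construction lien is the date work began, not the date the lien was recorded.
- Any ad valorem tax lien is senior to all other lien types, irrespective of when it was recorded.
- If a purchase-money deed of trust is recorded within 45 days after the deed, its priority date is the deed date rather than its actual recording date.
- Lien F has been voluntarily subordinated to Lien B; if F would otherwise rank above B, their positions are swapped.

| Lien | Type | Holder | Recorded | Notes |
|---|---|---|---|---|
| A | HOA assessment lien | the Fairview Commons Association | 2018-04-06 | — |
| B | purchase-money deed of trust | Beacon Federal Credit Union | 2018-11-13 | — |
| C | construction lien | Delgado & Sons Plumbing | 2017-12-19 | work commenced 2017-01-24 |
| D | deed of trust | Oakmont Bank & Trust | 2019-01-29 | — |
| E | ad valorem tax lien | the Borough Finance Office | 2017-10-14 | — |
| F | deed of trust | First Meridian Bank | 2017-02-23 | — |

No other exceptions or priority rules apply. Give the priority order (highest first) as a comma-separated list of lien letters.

E, C, B, A, F, D

Effective dates after the stated exceptions: B's effective date is the deed date, 2018-11-06; C relates back to 2017-01-24 (work commenced).
E, as an ad valorem tax lien, has superpriority and ranks first.
The other liens, earliest effective date first: C (2017-01-24), F (2017-02-23), A (2018-04-06), B (2018-11-06), D (2019-01-29).
F is senior to B before the subordination, so the two trade places.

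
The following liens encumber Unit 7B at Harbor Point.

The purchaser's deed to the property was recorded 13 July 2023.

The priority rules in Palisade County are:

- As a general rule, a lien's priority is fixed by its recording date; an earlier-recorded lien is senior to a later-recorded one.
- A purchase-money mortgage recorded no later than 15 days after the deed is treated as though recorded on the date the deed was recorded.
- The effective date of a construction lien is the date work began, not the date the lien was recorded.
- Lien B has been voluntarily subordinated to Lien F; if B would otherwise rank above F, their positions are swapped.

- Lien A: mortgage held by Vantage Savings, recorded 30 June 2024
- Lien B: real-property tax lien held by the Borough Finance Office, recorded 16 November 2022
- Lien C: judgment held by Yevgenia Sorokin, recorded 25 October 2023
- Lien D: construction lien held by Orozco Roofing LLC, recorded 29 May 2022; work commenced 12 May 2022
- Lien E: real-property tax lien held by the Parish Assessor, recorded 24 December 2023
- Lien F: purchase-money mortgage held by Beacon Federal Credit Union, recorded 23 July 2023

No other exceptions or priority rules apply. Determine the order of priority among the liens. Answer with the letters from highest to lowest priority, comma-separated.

D, F, B, C, E, A

First, effective dates: D's effective date is 12 May 2022, when work began; F relates back to the deed date 13 July 2023.
By effective date: D (12 May 2022), B (16 November 2022), F (13 July 2023), C (25 October 2023), E (24 December 2023), A (30 June 2024).
B is senior to F before the subordination, so the two trade places.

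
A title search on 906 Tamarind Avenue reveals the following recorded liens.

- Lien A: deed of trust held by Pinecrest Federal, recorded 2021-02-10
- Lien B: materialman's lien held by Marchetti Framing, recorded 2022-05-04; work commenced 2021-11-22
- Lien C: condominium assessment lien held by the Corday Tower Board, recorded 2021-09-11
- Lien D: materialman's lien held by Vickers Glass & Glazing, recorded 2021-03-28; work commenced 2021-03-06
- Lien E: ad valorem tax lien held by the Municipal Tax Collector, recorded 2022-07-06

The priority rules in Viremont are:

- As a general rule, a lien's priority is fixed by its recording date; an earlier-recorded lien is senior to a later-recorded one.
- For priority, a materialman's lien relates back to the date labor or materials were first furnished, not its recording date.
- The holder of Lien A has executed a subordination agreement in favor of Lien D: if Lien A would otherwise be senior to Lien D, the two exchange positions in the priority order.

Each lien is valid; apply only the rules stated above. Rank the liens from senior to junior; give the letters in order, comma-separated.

Adjusting effective dates: B's effective date is 2021-11-22, when work began; D's effective date is 2021-03-06, when work began.
By effective date, earliest first: A (2021-02-10), D (2021-03-06), C (2021-09-11), B (2021-11-22), E (2022-07-06).
A is senior to D before the subordination, so the two trade places.

D, A, C, B, E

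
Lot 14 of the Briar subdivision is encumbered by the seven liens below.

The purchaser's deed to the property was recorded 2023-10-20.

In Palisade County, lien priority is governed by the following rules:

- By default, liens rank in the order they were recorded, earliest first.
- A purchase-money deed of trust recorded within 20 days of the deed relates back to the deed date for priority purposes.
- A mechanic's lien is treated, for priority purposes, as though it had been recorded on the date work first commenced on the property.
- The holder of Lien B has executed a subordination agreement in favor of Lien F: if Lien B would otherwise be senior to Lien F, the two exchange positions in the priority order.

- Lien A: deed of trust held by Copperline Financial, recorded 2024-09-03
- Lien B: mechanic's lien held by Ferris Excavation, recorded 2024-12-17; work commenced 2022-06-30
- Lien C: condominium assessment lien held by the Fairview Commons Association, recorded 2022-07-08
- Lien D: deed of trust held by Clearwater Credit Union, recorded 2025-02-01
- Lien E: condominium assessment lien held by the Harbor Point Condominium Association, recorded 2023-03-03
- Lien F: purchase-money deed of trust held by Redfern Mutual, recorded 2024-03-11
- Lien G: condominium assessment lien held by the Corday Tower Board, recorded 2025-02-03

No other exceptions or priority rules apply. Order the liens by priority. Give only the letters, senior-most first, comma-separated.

F, C, E, B, A, D, G

Adjusting effective dates: B relates back to 2022-06-30 (work commenced); F missed the 20-day window (143 days after the deed), so its recording date stands.
By effective date, earliest first: B (2022-06-30), C (2022-07-08), E (2023-03-03), F (2024-03-11), A (2024-09-03), D (2025-02-01), G (2025-02-03).
Because B would otherwise rank above F, the subordination swaps them.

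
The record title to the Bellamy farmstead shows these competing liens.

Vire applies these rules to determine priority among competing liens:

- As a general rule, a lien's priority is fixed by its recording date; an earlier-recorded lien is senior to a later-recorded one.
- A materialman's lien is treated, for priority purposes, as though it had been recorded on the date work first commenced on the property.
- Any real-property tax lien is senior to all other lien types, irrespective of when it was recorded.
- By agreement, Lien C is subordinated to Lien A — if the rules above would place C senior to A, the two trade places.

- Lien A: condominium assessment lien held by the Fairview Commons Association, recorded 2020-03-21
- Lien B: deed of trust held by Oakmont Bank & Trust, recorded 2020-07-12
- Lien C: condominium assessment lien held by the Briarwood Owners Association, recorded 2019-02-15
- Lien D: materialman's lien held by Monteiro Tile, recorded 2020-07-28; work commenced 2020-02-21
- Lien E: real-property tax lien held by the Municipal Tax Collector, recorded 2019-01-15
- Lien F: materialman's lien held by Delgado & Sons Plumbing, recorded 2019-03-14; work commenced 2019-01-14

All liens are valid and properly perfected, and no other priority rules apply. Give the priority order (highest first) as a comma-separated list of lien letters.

First, effective dates: D's effective date is 2020-02-21, when work began; F's effective date is 2019-01-14, when work began.
E is a real-property tax lien and takes priority over every other lien.
Among the remaining liens, by effective date: F (2019-01-14), C (2019-02-15), D (2020-02-21), A (2020-03-21), B (2020-07-12).
The subordination applies — C was senior to A — so C and A swap.

E, F, A, D, C, B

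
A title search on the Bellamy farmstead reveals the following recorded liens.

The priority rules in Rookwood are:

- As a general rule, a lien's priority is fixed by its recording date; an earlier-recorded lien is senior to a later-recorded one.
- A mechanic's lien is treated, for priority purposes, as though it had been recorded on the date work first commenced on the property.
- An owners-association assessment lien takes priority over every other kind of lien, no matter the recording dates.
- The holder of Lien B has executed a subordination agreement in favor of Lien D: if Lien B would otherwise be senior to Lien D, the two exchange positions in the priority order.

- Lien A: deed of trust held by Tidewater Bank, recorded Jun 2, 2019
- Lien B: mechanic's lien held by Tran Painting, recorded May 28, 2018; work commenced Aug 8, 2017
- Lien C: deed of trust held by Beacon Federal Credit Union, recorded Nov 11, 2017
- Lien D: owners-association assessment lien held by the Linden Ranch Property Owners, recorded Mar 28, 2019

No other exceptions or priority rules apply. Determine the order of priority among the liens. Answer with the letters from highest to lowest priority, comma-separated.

D, B, C, A

Adjusting effective dates: B is treated as recorded Aug 8, 2017, the work-commencement date.
D, as an owners-association assessment lien, has superpriority and ranks first.
Ordering the rest by effective date: B (Aug 8, 2017), C (Nov 11, 2017), A (Jun 2, 2019).
B already ranks below D; the subordination has no effect.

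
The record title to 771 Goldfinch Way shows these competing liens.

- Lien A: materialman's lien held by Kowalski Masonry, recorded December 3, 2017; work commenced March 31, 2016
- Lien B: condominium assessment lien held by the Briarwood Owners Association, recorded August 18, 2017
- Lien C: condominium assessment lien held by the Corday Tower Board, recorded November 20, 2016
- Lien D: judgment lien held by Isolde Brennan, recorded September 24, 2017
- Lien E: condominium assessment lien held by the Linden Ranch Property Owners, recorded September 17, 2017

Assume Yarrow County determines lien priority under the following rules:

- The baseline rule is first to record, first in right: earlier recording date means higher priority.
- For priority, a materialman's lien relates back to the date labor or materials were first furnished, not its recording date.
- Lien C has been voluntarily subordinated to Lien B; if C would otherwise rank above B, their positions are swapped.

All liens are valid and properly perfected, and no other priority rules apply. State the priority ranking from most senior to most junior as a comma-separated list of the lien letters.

Effective dates after the stated exceptions: A relates back to March 31, 2016 (work commenced).
By effective date: A (March 31, 2016), C (November 20, 2016), B (August 18, 2017), E (September 17, 2017), D (September 24, 2017).
C is senior to B before the subordination, so the two trade places.

A, B, C, E, D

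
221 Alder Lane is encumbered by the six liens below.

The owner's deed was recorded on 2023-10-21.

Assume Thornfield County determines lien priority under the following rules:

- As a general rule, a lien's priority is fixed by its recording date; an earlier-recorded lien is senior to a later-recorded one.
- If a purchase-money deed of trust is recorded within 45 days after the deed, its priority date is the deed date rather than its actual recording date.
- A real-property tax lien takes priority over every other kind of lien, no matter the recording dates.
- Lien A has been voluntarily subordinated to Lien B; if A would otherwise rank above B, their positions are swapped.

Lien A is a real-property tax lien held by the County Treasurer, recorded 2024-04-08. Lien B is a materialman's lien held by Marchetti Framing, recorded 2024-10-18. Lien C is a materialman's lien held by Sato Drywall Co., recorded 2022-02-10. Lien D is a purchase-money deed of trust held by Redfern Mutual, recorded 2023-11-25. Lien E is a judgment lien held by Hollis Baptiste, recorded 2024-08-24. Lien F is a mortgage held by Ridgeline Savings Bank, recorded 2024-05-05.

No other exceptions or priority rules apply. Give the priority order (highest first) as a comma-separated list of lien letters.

B, C, D, F, E, A

Adjusting effective dates: D's effective date is the deed date, 2023-10-21.
A, as a real-property tax lien, has superpriority and ranks first.
The other liens, earliest effective date first: C (2022-02-10), D (2023-10-21), F (2024-05-05), E (2024-08-24), B (2024-10-18).
A would otherwise be senior to B, so under the subordination agreement A and B exchange positions.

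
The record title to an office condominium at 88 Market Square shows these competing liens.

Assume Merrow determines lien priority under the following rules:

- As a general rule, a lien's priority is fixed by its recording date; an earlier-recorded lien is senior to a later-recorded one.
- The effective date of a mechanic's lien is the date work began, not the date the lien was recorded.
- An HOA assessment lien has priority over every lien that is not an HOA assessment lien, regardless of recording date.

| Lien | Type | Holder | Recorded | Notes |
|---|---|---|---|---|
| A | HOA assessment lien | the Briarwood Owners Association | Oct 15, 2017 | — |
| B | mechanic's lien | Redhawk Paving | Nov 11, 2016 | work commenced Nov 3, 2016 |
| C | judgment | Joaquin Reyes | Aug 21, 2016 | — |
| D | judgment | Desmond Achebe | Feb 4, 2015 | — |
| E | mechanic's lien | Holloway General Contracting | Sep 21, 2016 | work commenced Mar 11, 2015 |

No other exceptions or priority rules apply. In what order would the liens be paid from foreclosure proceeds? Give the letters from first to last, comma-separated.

First, effective dates: B is treated as recorded Nov 3, 2016, the work-commencement date; E's effective date is Mar 11, 2015, when work began.
As an HOA assessment lien, A is senior to every other lien.
The other liens, earliest effective date first: D (Feb 4, 2015), E (Mar 11, 2015), C (Aug 21, 2016), B (Nov 3, 2016).

A, D, E, C, B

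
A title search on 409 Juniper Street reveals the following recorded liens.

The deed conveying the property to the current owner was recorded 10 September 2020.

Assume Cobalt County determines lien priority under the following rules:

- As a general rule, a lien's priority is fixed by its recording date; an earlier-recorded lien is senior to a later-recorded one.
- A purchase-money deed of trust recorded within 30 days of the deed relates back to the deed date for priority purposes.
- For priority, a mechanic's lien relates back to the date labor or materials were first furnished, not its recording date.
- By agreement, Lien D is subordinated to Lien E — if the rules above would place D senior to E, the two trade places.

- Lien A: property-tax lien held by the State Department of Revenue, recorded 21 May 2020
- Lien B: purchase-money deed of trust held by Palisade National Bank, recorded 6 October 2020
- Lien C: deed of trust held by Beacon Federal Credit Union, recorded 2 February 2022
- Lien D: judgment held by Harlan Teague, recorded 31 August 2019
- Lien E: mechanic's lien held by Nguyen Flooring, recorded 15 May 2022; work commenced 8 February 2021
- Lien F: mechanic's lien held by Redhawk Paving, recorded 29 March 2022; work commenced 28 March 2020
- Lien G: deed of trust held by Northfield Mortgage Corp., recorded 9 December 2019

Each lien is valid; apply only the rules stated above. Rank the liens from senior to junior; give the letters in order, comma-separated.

Adjusting effective dates: B was recorded within the 30-day window, so its effective date is the deed date 10 September 2020; E's effective date is 8 February 2021, when work began; F's effective date is 28 March 2020, when work began.
Ordering by effective date: D (31 August 2019), G (9 December 2019), F (28 March 2020), A (21 May 2020), B (10 September 2020), E (8 February 2021), C (2 February 2022).
D would otherwise be senior to E, so under the subordination agreement D and E exchange positions.

E, G, F, A, B, D, C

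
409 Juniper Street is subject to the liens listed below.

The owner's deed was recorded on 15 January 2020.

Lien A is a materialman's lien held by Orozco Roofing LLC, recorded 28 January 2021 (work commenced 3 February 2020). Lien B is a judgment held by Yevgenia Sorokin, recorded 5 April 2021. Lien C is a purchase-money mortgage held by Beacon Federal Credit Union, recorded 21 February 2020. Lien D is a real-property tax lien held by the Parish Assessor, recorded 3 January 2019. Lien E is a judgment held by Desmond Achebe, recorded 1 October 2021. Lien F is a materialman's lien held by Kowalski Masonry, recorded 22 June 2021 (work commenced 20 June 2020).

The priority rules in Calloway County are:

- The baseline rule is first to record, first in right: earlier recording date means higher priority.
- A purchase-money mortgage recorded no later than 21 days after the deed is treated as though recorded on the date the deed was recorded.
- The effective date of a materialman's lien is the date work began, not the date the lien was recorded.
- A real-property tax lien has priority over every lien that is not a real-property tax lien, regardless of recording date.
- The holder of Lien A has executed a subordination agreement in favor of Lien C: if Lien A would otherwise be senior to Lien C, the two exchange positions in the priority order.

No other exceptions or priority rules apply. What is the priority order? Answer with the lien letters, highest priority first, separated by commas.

D, C, A, F, B, E

Effective dates: A is treated as recorded 3 February 2020, the work-commencement date; C missed the 21-day window (37 days after the deed), so its recording date stands; F's effective date is 20 June 2020, when work began.
As a real-property tax lien, D is senior to every other lien.
Ordering the rest by effective date: A (3 February 2020), C (21 February 2020), F (20 June 2020), B (5 April 2021), E (1 October 2021).
Because A would otherwise rank above C, the subordination swaps them.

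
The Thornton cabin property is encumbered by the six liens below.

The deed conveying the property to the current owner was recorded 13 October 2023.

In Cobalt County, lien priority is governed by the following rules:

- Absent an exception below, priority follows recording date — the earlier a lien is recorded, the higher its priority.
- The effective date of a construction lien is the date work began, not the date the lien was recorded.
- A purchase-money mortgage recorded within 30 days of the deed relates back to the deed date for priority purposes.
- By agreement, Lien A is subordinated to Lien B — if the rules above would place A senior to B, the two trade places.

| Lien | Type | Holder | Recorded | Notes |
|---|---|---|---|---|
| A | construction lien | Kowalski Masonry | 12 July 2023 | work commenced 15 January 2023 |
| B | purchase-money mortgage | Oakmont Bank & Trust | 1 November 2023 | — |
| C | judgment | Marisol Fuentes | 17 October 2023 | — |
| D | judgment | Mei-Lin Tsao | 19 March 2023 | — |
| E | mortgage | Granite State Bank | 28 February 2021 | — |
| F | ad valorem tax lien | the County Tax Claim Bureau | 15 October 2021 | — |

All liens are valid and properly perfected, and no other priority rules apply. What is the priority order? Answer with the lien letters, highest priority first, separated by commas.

E, F, B, D, A, C

Effective dates: A's effective date is 15 January 2023, when work began; B was recorded within the 30-day window, so its effective date is the deed date 13 October 2023.
By effective date, earliest first: E (28 February 2021), F (15 October 2021), A (15 January 2023), D (19 March 2023), B (13 October 2023), C (17 October 2023).
A would otherwise be senior to B, so under the subordination agreement A and B exchange positions.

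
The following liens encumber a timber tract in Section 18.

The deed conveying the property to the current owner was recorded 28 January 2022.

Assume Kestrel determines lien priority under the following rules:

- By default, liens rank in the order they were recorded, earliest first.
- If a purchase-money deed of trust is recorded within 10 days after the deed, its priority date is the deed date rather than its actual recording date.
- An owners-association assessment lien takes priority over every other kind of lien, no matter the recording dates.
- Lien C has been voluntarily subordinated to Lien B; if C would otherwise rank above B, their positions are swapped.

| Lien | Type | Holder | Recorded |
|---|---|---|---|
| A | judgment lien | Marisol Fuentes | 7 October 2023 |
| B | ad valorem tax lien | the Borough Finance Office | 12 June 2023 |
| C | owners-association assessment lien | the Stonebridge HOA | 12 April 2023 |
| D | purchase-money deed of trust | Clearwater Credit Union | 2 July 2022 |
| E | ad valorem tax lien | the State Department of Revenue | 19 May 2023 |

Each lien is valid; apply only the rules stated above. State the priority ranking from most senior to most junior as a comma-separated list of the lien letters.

B, D, E, C, A

Effective dates: D was recorded 155 days after the deed, outside the 10-day window, so it keeps its recording date.
As an owners-association assessment lien, C is senior to every other lien.
Ordering the rest by effective date: D (2 July 2022), E (19 May 2023), B (12 June 2023), A (7 October 2023).
C would otherwise be senior to B, so under the subordination agreement C and B exchange positions.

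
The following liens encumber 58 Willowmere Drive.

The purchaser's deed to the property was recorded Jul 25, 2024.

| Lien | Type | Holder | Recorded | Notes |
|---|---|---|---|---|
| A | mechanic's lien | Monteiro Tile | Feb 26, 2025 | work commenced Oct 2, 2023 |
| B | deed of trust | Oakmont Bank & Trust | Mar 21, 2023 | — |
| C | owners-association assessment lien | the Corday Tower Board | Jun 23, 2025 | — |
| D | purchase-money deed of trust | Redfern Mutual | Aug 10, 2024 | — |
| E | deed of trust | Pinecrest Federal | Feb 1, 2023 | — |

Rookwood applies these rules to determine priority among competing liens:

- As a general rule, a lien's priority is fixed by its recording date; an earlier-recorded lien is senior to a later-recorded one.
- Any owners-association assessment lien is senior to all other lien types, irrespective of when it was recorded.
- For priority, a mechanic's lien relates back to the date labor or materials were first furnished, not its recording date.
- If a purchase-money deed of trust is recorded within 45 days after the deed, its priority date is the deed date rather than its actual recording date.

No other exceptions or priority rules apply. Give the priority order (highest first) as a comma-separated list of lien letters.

C, E, B, A, D

Effective dates: A's effective date is Oct 2, 2023, when work began; D's effective date is the deed date, Jul 25, 2024.
C is an owners-association assessment lien and takes priority over every other lien.
Ordering the rest by effective date: E (Feb 1, 2023), B (Mar 21, 2023), A (Oct 2, 2023), D (Jul 25, 2024).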